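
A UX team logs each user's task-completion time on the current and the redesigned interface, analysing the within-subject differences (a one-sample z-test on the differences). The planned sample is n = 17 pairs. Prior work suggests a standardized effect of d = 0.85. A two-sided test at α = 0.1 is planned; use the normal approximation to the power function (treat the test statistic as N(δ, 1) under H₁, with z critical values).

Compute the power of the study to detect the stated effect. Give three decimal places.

Power ≈ 0.969

Noncentrality parameter: δ = d·√n = 0.85 × √17 = 3.5046
Critical value for a two-sided test at α = 0.1: z_{α/2} = 1.645.
Power = Φ(δ − 1.645) + Φ(−δ − 1.645) = Φ(1.860) + Φ(-5.149) = 0.9685 + 0.0000 = 0.9685.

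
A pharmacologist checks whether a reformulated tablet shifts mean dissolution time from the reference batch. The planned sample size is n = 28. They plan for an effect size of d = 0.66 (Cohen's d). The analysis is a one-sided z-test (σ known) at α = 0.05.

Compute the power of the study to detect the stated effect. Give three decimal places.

Power ≈ 0.968

Noncentrality parameter: δ = d·√n = 0.66 × √28 = 3.4924
Critical value for a one-sided test at α = 0.05: z_α = 1.645.
Power = Φ(δ − 1.645) = Φ(1.848) = 0.9677.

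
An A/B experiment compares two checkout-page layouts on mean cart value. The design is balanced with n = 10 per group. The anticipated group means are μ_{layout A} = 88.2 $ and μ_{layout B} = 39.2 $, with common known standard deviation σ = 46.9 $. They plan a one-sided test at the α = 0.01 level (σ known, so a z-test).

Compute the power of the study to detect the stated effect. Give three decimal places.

Power ≈ 0.504

Standardized effect: d = |μ_{layout A} − μ_{layout B}| / σ = |88.2 − 39.2| / 46.9 = 1.0448
Noncentrality parameter: δ = d·√(n/2) = 1.0448 × √(10/2) = 2.3362
Critical value for a one-sided test at α = 0.01: z_α = 2.326.
Power = Φ(δ − 2.326) = Φ(0.010) = 0.5039.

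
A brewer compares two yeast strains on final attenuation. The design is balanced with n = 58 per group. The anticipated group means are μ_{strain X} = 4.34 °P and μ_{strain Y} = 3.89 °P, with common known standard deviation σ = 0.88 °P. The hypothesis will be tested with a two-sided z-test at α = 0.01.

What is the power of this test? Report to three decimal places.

Standardized effect: d = |μ_{strain X} − μ_{strain Y}| / σ = |4.34 − 3.89| / 0.88 = 0.5114
Noncentrality parameter: δ = d·√(n/2) = 0.5114 × √(58/2) = 2.7538
Critical value for a two-sided test at α = 0.01: z_{α/2} = 2.576.
Power = Φ(δ − 2.576) + Φ(−δ − 2.576) = Φ(0.178) + Φ(-5.330) = 0.5706 + 0.0000 = 0.5706.

Power ≈ 0.571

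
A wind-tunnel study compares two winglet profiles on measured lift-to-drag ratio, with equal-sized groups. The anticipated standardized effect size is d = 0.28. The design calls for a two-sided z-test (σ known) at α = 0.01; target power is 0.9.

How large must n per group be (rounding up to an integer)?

Set Φ(δ − 2.576) = 0.9; then δ − 2.576 = Φ⁻¹(0.9) = 1.282, giving δ = 3.857.
(The Φ(−δ − z_{α/2}) term is vanishingly small for δ > 0 and is dropped in the standard sample-size formula.)
δ = d·√(n/2) ⇒ n = 2(δ/d)² = 2 × (3.857 / 0.28)² = 379.58.
Round up to the next whole unit.

n = 380 per group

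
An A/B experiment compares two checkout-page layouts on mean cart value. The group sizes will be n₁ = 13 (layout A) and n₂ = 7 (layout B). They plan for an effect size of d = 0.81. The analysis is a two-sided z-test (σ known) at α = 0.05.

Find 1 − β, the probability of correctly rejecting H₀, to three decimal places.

Power ≈ 0.408

Noncentrality parameter: δ = d / √(1/n₁ + 1/n₂) = 0.81 / √(1/13 + 1/7) = 1.7278
Critical value for a two-sided test at α = 0.05: z_{α/2} = 1.960.
Power = Φ(δ − 1.960) + Φ(−δ − 1.960) = Φ(-0.232) + Φ(-3.688) = 0.4082 + 0.0001 = 0.4083.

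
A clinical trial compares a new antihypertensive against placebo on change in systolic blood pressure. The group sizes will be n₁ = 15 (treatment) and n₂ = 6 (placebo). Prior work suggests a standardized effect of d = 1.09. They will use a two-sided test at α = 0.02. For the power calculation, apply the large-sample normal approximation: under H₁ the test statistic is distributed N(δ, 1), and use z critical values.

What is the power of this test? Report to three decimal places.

Power ≈ 0.472

Noncentrality parameter: δ = d / √(1/n₁ + 1/n₂) = 1.09 / √(1/15 + 1/6) = 2.2565
Critical value for a two-sided test at α = 0.02: z_{α/2} = 2.326.
Power = Φ(δ − 2.326) + Φ(−δ − 2.326) = Φ(-0.070) + Φ(-4.583) = 0.4722 + 0.0000 = 0.4722.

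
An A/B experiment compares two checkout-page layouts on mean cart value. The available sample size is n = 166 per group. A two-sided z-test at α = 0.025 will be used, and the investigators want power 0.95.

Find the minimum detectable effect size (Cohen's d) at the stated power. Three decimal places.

d ≈ 0.427

Required noncentrality: δ = z_{0.0125} + z_{0.05} = 2.241 + 1.645 = 3.886.
(The second rejection-region term Φ(−δ − z_{α/2}) is negligible and dropped.)
δ = d·√(n/2) ⇒ d = δ/√(n/2) = 3.886/√(166/2) = 0.4266.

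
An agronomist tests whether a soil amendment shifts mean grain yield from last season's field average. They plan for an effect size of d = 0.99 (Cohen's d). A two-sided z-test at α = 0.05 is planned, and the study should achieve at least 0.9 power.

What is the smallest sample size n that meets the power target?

Set Φ(δ − 1.960) = 0.9; then δ − 1.960 = Φ⁻¹(0.9) = 1.282, giving δ = 3.242.
(Ignoring the negligible lower-tail rejection probability gives the usual closed-form inversion.)
δ = d·√n ⇒ n = (δ/d)² = (3.242 / 0.99)² = 10.72.
Round up to the next whole unit.

n = 11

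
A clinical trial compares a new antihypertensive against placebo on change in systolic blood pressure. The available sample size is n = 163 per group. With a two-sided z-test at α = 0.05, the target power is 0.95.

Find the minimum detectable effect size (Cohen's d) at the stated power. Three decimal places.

Need Φ(δ − 1.960) = 0.95, so δ = 1.960 + 1.645 = 3.605.
(The second rejection-region term Φ(−δ − z_{α/2}) is negligible and dropped.)
δ = d·√(n/2) ⇒ d = δ/√(n/2) = 3.605/√(163/2) = 0.3993.

d ≈ 0.399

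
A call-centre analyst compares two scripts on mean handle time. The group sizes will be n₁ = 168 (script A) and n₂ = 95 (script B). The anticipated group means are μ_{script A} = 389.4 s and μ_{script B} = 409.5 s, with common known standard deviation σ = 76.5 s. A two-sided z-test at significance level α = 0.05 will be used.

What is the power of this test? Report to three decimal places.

Power ≈ 0.535

Standardized effect: d = |μ_{script A} − μ_{script B}| / σ = |389.4 − 409.5| / 76.5 = 0.2627
Noncentrality parameter: δ = d / √(1/n₁ + 1/n₂) = 0.2627 / √(1/168 + 1/95) = 2.0468
Two-sided α = 0.05 → critical value z_{0.025} = 1.960.
Power = Φ(δ − 1.960) + Φ(−δ − 1.960) = Φ(0.087) + Φ(-4.007) = 0.5346 + 0.0000 = 0.5346.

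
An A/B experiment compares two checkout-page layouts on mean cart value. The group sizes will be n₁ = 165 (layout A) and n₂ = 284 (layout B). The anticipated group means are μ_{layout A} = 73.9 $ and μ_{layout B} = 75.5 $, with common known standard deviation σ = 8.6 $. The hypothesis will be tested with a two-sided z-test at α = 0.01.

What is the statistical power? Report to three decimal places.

Standardized effect: d = |μ_{layout A} − μ_{layout B}| / σ = |73.9 − 75.5| / 8.6 = 0.1860
Noncentrality parameter: δ = d / √(1/n₁ + 1/n₂) = 0.1860 / √(1/165 + 1/284) = 1.9006
Critical value for a two-sided test at α = 0.01: z_{α/2} = 2.576.
Power = Φ(δ − 2.576) + Φ(−δ − 2.576) = Φ(-0.675) + Φ(-4.476) = 0.2498 + 0.0000 = 0.2498.

Power ≈ 0.250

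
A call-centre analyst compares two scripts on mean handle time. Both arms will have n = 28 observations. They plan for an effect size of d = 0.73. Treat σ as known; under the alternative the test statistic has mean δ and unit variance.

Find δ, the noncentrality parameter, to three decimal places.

δ = d·√(n/2) = 0.73 × √(28/2) = 2.7314

δ ≈ 2.731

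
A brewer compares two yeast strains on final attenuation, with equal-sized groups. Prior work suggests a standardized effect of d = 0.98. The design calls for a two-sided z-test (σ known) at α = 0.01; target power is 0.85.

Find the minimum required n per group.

For power 0.85 need Φ(δ − z_{0.005}) = 0.85, so δ = z_{0.005} + z_{0.15} = 2.576 + 1.036 = 3.612.
(The Φ(−δ − z_{α/2}) term is vanishingly small for δ > 0 and is dropped in the standard sample-size formula.)
δ = d·√(n/2) ⇒ n = 2(δ/d)² = 2 × (3.612 / 0.98)² = 27.17.
Round up to the next whole unit.

n = 28 per group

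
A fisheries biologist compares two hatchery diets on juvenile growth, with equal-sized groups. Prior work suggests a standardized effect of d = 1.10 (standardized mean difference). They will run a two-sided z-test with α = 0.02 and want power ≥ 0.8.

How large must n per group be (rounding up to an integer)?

For power 0.8 need Φ(δ − z_{0.01}) = 0.8, so δ = z_{0.01} + z_{0.20} = 2.326 + 0.842 = 3.168.
(The Φ(−δ − z_{α/2}) term is vanishingly small for δ > 0 and is dropped in the standard sample-size formula.)
δ = d·√(n/2) ⇒ n = 2(δ/d)² = 2 × (3.168 / 1.10)² = 16.59.
Round up to the next whole unit.

n = 17 per group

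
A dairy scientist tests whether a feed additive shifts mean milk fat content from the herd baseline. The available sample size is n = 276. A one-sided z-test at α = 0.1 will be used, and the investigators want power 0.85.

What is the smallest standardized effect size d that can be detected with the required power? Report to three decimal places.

d ≈ 0.140

Need Φ(δ − 1.282) = 0.85, so δ = 1.282 + 1.036 = 2.318.
δ = d·√n ⇒ d = δ/√n = 2.318/√276 = 0.1395.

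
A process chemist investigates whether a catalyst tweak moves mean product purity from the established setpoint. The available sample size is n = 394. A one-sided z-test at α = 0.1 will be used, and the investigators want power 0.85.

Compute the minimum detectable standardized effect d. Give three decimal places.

d ≈ 0.117

Need Φ(δ − 1.282) = 0.85, so δ = 1.282 + 1.036 = 2.318.
δ = d·√n ⇒ d = δ/√n = 2.318/√394 = 0.1168.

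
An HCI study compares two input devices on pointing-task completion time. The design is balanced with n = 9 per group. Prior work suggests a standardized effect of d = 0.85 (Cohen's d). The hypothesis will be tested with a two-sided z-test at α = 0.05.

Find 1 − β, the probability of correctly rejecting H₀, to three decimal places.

Noncentrality parameter: δ = d·√(n/2) = 0.85 × √(9/2) = 1.8031
Critical value for a two-sided test at α = 0.05: z_{α/2} = 1.960.
Power = Φ(δ − 1.960) + Φ(−δ − 1.960) = Φ(-0.157) + Φ(-3.763) = 0.4377 + 0.0001 = 0.4378.

Power ≈ 0.438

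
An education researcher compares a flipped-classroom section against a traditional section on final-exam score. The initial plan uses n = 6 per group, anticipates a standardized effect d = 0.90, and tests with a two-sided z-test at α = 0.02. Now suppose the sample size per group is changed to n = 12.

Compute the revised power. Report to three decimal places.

Power ≈ 0.452

With n = 12 per group: δ = d·√(n/2) = 0.90 × √(12/2) = 2.2045. Critical value z_{0.01} = 2.326.
Revised power = Φ(δ − 2.326) + Φ(−δ − 2.326) = Φ(-0.122) + Φ(-4.531) = 0.4515 + 0.0000 = 0.4515.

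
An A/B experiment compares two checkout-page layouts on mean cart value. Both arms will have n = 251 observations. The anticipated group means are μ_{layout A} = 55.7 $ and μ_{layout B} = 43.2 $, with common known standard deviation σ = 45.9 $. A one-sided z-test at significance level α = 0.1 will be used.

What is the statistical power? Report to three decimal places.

Power ≈ 0.962

Standardized effect: d = |μ_{layout A} − μ_{layout B}| / σ = |55.7 − 43.2| / 45.9 = 0.2723
Noncentrality parameter: δ = d·√(n/2) = 0.2723 × √(251/2) = 3.0508
Critical value for a one-sided test at α = 0.1: z_α = 1.282.
Power = Φ(δ − 1.282) = Φ(1.769) = 0.9616.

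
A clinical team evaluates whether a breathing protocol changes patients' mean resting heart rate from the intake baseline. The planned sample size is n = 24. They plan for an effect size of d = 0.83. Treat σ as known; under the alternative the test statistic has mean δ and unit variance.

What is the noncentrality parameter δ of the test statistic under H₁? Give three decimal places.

δ ≈ 4.066

δ = d·√n = 0.83 × √24 = 4.0662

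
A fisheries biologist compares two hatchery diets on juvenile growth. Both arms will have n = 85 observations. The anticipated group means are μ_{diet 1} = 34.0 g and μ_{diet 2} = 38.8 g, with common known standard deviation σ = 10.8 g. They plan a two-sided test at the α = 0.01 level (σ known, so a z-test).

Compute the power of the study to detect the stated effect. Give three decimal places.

Power ≈ 0.626

Standardized effect: d = |μ_{diet 1} − μ_{diet 2}| / σ = |34.0 − 38.8| / 10.8 = 0.4444
Noncentrality parameter: δ = d·√(n/2) = 0.4444 × √(85/2) = 2.8974
Critical value for a two-sided test at α = 0.01: z_{α/2} = 2.576.
Power = Φ(δ − 2.576) + Φ(−δ − 2.576) = Φ(0.322) + Φ(-5.473) = 0.6261 + 0.0000 = 0.6261.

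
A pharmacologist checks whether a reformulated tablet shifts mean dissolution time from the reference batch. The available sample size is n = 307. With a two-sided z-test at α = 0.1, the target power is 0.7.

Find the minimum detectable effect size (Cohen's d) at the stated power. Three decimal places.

d ≈ 0.124

Need Φ(δ − 1.645) = 0.7, so δ = 1.645 + 0.524 = 2.169.
(The second rejection-region term Φ(−δ − z_{α/2}) is negligible and dropped.)
δ = d·√n ⇒ d = δ/√n = 2.169/√307 = 0.1238.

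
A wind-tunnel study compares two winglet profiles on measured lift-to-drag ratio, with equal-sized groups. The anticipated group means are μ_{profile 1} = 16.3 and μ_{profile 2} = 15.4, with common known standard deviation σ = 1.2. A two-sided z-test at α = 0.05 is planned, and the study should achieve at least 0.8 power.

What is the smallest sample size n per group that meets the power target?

n = 28 per group

Standardized effect: d = |μ_{profile 1} − μ_{profile 2}| / σ = |16.3 − 15.4| / 1.2 = 0.7500
Set Φ(δ − 1.960) = 0.8; then δ − 1.960 = Φ⁻¹(0.8) = 0.842, giving δ = 2.802.
(Ignoring the negligible lower-tail rejection probability gives the usual closed-form inversion.)
δ = d·√(n/2) ⇒ n = 2(δ/d)² = 2 × (2.802 / 0.7500)² = 27.91.
Round up to the next whole unit.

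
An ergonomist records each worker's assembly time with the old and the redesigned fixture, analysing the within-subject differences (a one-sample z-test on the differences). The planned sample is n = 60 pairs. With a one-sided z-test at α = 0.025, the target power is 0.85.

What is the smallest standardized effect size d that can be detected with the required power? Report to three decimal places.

d ≈ 0.387

Need Φ(δ − 1.960) = 0.85, so δ = 1.960 + 1.036 = 2.996.
δ = d·√n ⇒ d = δ/√n = 2.996/√60 = 0.3868.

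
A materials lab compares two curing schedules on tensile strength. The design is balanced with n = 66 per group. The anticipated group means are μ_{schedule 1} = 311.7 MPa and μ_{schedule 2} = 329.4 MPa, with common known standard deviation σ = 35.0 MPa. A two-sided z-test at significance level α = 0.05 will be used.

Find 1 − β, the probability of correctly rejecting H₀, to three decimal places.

Power ≈ 0.828

Standardized effect: d = |μ_{schedule 1} − μ_{schedule 2}| / σ = |311.7 − 329.4| / 35.0 = 0.5057
Noncentrality parameter: δ = d·√(n/2) = 0.5057 × √(66/2) = 2.9051
Two-sided α = 0.05 → critical value z_{0.025} = 1.960.
Power = Φ(δ − 1.960) + Φ(−δ − 1.960) = Φ(0.945) + Φ(-4.865) = 0.8277 + 0.0000 = 0.8277.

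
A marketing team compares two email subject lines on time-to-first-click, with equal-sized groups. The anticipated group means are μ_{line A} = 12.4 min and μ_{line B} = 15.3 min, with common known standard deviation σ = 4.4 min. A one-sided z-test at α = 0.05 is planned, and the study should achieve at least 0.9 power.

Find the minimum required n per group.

n = 40 per group

Standardized effect: d = |μ_{line A} − μ_{line B}| / σ = |12.4 − 15.3| / 4.4 = 0.6591
For power 0.9 need Φ(δ − z_{0.05}) = 0.9, so δ = z_{0.05} + z_{0.10} = 1.645 + 1.282 = 2.926.
δ = d·√(n/2) ⇒ n = 2(δ/d)² = 2 × (2.926 / 0.6591)² = 39.43.
Rounding up, n = 40 per group.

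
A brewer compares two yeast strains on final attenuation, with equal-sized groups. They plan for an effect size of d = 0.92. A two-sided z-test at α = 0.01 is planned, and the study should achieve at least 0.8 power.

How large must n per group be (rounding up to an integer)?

n = 28 per group

For power 0.8 need Φ(δ − z_{0.005}) = 0.8, so δ = z_{0.005} + z_{0.20} = 2.576 + 0.842 = 3.417.
(The Φ(−δ − z_{α/2}) term is vanishingly small for δ > 0 and is dropped in the standard sample-size formula.)
δ = d·√(n/2) ⇒ n = 2(δ/d)² = 2 × (3.417 / 0.92)² = 27.60.
Rounding up, n = 28 per group.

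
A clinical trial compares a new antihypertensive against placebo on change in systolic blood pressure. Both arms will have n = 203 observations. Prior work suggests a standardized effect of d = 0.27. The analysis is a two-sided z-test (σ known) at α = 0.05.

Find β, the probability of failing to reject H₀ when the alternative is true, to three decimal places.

Noncentrality parameter: δ = d·√(n/2) = 0.27 × √(203/2) = 2.7202
Critical value for a two-sided test at α = 0.05: z_{α/2} = 1.960.
Power = Φ(δ − 1.960) + Φ(−δ − 1.960) = Φ(0.760) + Φ(-4.680) = 0.7764 + 0.0000 = 0.7764.
Type II error: β = 1 − power = 1 − 0.7764 = 0.2236.

β ≈ 0.224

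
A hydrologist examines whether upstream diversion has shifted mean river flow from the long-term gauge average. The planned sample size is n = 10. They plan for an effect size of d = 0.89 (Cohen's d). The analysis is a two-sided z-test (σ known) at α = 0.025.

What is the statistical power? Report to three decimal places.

Power ≈ 0.717

Noncentrality parameter: δ = d·√n = 0.89 × √10 = 2.8144
Two-sided α = 0.025 → critical value z_{0.0125} = 2.241.
Power = Φ(δ − 2.241) + Φ(−δ − 2.241) = Φ(0.573) + Φ(-5.056) = 0.7167 + 0.0000 = 0.7167.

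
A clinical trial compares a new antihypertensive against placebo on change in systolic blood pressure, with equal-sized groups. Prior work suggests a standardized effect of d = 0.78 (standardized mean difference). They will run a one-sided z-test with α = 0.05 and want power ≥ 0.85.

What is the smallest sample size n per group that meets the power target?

n = 24 per group

Set Φ(δ − 1.645) = 0.85; then δ − 1.645 = Φ⁻¹(0.85) = 1.036, giving δ = 2.681.
δ = d·√(n/2) ⇒ n = 2(δ/d)² = 2 × (2.681 / 0.78)² = 23.63.
Rounding up, n = 24 per group.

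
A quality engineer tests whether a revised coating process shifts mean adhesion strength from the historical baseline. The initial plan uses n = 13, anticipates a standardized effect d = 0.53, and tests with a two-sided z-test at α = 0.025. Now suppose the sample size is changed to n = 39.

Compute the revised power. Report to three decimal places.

With n = 39: δ = d·√n = 0.53 × √39 = 3.3098. Critical value z_{0.0125} = 2.241.
Revised power = Φ(δ − 2.241) + Φ(−δ − 2.241) = Φ(1.068) + Φ(-5.551) = 0.8573 + 0.0000 = 0.8573.

Power ≈ 0.857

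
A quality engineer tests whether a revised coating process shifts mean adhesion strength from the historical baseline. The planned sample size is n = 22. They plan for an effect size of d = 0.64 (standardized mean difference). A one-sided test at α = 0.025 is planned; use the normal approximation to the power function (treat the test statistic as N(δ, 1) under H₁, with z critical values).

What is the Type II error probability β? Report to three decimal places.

Noncentrality parameter: δ = d·√n = 0.64 × √22 = 3.0019
One-sided α = 0.025 → critical value z_{0.025} = 1.960.
Power = Φ(δ − 1.960) = Φ(1.042) = 0.8513.
Type II error: β = 1 − power = 1 − 0.8513 = 0.1487.

β ≈ 0.149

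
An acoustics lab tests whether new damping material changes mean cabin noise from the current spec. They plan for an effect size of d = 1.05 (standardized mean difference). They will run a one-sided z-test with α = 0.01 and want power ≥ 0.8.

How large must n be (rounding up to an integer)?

n = 10

Set Φ(δ − 2.326) = 0.8; then δ − 2.326 = Φ⁻¹(0.8) = 0.842, giving δ = 3.168.
δ = d·√n ⇒ n = (δ/d)² = (3.168 / 1.05)² = 9.10.
Round up to the next whole unit.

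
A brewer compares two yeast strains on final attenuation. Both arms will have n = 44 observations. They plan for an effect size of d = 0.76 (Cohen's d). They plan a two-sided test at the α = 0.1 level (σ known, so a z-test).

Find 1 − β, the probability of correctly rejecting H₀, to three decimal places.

Noncentrality parameter: λ = d·√(n/2) = 0.76 × √(44/2) = 3.5647
Critical value for a two-sided test at α = 0.1: z_{α/2} = 1.645.
Power = Φ(λ − 1.645) + Φ(−λ − 1.645) = Φ(1.920) + Φ(-5.210) = 0.9726 + 0.0000 = 0.9726.

Power ≈ 0.973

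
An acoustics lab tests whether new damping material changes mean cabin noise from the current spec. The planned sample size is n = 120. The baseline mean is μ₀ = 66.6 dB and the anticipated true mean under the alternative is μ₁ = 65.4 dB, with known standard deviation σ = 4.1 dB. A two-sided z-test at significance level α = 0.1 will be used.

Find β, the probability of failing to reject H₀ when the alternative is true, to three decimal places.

β ≈ 0.059

Standardized effect: d = |μ₁ − μ₀| / σ = |65.4 − 66.6| / 4.1 = 0.2927
Noncentrality parameter: δ = d·√n = 0.2927 × √120 = 3.2062
Critical value for a two-sided test at α = 0.1: z_{α/2} = 1.645.
Power = Φ(δ − 1.645) + Φ(−δ − 1.645) = Φ(1.561) + Φ(-4.851) = 0.9408 + 0.0000 = 0.9408.
Type II error: β = 1 − power = 1 − 0.9408 = 0.0592.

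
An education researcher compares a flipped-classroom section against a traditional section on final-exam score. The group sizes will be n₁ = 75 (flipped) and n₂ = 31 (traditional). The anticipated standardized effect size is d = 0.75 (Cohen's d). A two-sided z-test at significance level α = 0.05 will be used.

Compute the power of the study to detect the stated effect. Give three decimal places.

Power ≈ 0.940

Noncentrality parameter: δ = d / √(1/n₁ + 1/n₂) = 0.75 / √(1/75 + 1/31) = 3.5125
Two-sided α = 0.05 → critical value z_{0.025} = 1.960.
Power = Φ(δ − 1.960) + Φ(−δ − 1.960) = Φ(1.553) + Φ(-5.472) = 0.9397 + 0.0000 = 0.9397.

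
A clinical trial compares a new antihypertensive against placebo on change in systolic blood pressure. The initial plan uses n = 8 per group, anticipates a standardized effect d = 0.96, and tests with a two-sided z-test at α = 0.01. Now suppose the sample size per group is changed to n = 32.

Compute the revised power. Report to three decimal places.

With n = 32 per group: δ = d·√(n/2) = 0.96 × √(32/2) = 3.8400. Critical value z_{0.005} = 2.576.
Revised power = Φ(δ − 2.576) + Φ(−δ − 2.576) = Φ(1.264) + Φ(-6.416) = 0.8969 + 0.0000 = 0.8969.

Power ≈ 0.897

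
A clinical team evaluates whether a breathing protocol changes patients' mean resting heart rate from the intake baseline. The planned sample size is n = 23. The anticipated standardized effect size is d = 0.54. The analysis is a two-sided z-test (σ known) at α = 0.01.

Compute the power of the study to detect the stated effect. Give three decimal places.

Noncentrality parameter: δ = d·√n = 0.54 × √23 = 2.5897
Critical value for a two-sided test at α = 0.01: z_{α/2} = 2.576.
Power = Φ(δ − 2.576) + Φ(−δ − 2.576) = Φ(0.014) + Φ(-5.166) = 0.5056 + 0.0000 = 0.5056.

Power ≈ 0.506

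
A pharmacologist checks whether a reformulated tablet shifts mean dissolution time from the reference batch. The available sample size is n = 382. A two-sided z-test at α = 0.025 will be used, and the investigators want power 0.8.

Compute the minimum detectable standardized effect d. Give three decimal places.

Required noncentrality: δ = z_{0.0125} + z_{0.20} = 2.241 + 0.842 = 3.083.
(The second rejection-region term Φ(−δ − z_{α/2}) is negligible and dropped.)
δ = d·√n ⇒ d = δ/√n = 3.083/√382 = 0.1577.

d ≈ 0.158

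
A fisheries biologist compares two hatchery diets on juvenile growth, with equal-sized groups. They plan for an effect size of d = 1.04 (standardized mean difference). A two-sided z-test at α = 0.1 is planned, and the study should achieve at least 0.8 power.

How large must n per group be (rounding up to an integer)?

Set Φ(δ − 1.645) = 0.8; then δ − 1.645 = Φ⁻¹(0.8) = 0.842, giving δ = 2.486.
(The Φ(−δ − z_{α/2}) term is vanishingly small for δ > 0 and is dropped in the standard sample-size formula.)
δ = d·√(n/2) ⇒ n = 2(δ/d)² = 2 × (2.486 / 1.04)² = 11.43.
Rounding up, n = 12 per group.

n = 12 per group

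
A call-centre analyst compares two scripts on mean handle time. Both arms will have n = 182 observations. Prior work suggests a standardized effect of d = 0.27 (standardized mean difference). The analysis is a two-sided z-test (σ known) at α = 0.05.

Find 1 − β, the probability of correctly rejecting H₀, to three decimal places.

Power ≈ 0.731

Noncentrality parameter: δ = d·√(n/2) = 0.27 × √(182/2) = 2.5756
Critical value for a two-sided test at α = 0.05: z_{α/2} = 1.960.
Power = Φ(δ − 1.960) + Φ(−δ − 1.960) = Φ(0.616) + Φ(-4.536) = 0.7309 + 0.0000 = 0.7309.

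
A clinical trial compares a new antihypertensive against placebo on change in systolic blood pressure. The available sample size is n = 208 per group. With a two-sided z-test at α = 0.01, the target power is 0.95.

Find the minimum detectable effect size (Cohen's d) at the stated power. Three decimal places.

Need Φ(δ − 2.576) = 0.95, so δ = 2.576 + 1.645 = 4.221.
(Lower-tail contribution to power is negligible for δ > 0.)
δ = d·√(n/2) ⇒ d = δ/√(n/2) = 4.221/√(208/2) = 0.4139.

d ≈ 0.414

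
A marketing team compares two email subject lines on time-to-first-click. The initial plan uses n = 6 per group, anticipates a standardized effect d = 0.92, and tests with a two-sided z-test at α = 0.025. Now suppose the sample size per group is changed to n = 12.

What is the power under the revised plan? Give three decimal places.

Power ≈ 0.505

With n = 12 per group: δ = d·√(n/2) = 0.92 × √(12/2) = 2.2535. Critical value z_{0.0125} = 2.241.
Revised power = Φ(δ − 2.241) + Φ(−δ − 2.241) = Φ(0.012) + Φ(-4.495) = 0.5048 + 0.0000 = 0.5048.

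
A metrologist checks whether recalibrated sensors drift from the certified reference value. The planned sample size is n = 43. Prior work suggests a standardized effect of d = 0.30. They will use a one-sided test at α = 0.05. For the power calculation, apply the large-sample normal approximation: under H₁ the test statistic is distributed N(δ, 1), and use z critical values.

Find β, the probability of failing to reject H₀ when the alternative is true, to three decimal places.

β ≈ 0.374

Noncentrality parameter: δ = d·√n = 0.30 × √43 = 1.9672
One-sided α = 0.05 → critical value z_{0.05} = 1.645.
Power = P(Z > 1.645 − δ) = Φ(0.322) = 0.6264.
Type II error: β = 1 − power = 1 − 0.6264 = 0.3736.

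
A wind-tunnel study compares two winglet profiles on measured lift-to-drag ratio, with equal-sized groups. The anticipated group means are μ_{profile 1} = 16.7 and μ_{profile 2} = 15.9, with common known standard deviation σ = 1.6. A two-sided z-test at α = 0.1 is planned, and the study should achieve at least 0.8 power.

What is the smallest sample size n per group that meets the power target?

n = 50 per group

Standardized effect: d = |μ_{profile 1} − μ_{profile 2}| / σ = |16.7 − 15.9| / 1.6 = 0.5000
For power 0.8 need Φ(δ − z_{0.05}) = 0.8, so δ = z_{0.05} + z_{0.20} = 1.645 + 0.842 = 2.486.
(The Φ(−δ − z_{α/2}) term is vanishingly small for δ > 0 and is dropped in the standard sample-size formula.)
δ = d·√(n/2) ⇒ n = 2(δ/d)² = 2 × (2.486 / 0.5000)² = 49.46.
Rounding up, n = 50 per group.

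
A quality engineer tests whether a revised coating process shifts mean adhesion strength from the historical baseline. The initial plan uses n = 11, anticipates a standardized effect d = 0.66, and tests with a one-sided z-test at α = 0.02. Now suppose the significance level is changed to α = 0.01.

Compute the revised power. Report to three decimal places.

δ = d·√n = 0.66 × √11 = 2.1890 (unchanged). New critical value: z_{0.01} = 2.326.
Revised power = P(Z > 2.326 − δ) = Φ(-0.137) = 0.4454.

Power ≈ 0.445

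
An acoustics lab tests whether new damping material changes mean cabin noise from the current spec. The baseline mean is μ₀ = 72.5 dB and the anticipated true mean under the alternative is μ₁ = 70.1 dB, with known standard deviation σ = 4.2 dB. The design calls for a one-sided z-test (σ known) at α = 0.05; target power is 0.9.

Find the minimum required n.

n = 27

Standardized effect: d = |μ₁ − μ₀| / σ = |70.1 − 72.5| / 4.2 = 0.5714
For power 0.9 need Φ(δ − z_{0.05}) = 0.9, so δ = z_{0.05} + z_{0.10} = 1.645 + 1.282 = 2.926.
δ = d·√n ⇒ n = (δ/d)² = (2.926 / 0.5714)² = 26.23.
Rounding up, n = 27.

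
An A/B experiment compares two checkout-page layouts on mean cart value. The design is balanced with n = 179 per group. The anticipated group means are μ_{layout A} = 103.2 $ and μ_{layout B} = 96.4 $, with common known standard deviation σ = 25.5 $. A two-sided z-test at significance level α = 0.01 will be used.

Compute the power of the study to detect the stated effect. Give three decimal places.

Standardized effect: d = |μ_{layout A} − μ_{layout B}| / σ = |103.2 − 96.4| / 25.5 = 0.2667
Noncentrality parameter: δ = d·√(n/2) = 0.2667 × √(179/2) = 2.5228
Critical value for a two-sided test at α = 0.01: z_{α/2} = 2.576.
Power = Φ(δ − 2.576) + Φ(−δ − 2.576) = Φ(-0.053) + Φ(-5.099) = 0.4788 + 0.0000 = 0.4788.

Power ≈ 0.479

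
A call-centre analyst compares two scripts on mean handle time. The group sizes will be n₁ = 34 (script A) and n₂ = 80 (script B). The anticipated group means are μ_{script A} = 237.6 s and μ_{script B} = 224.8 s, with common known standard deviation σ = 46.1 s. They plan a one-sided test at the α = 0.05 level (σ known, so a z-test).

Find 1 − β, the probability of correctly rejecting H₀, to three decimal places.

Standardized effect: d = |μ_{script A} − μ_{script B}| / σ = |237.6 − 224.8| / 46.1 = 0.2777
Noncentrality parameter: δ = d / √(1/n₁ + 1/n₂) = 0.2777 / √(1/34 + 1/80) = 1.3563
One-sided α = 0.05 → critical value z_{0.05} = 1.645.
Power = P(Z > 1.645 − δ) = Φ(-0.289) = 0.3864.

Power ≈ 0.386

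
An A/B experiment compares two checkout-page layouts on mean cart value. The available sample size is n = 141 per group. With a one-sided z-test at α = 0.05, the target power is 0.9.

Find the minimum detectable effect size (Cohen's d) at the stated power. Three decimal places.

Need Φ(δ − 1.645) = 0.9, so δ = 1.645 + 1.282 = 2.926.
δ = d·√(n/2) ⇒ d = δ/√(n/2) = 2.926/√(141/2) = 0.3485.

d ≈ 0.349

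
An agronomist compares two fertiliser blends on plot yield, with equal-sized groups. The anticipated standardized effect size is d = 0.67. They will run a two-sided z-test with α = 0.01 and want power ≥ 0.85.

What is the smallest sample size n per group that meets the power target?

For power 0.85 need Φ(δ − z_{0.005}) = 0.85, so δ = z_{0.005} + z_{0.15} = 2.576 + 1.036 = 3.612.
(Ignoring the negligible lower-tail rejection probability gives the usual closed-form inversion.)
δ = d·√(n/2) ⇒ n = 2(δ/d)² = 2 × (3.612 / 0.67)² = 58.14.
Round up to the next whole unit.

n = 59 per group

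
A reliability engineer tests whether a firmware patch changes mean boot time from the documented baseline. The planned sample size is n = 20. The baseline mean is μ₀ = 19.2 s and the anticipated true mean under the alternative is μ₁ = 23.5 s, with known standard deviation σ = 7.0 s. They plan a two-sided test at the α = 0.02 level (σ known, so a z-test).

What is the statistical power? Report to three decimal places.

Standardized effect: d = |μ₁ − μ₀| / σ = |23.5 − 19.2| / 7.0 = 0.6143
Noncentrality parameter: λ = d·√n = 0.6143 × √20 = 2.7472
Critical value for a two-sided test at α = 0.02: z_{α/2} = 2.326.
Power = Φ(λ − 2.326) + Φ(−λ − 2.326) = Φ(0.421) + Φ(-5.074) = 0.6631 + 0.0000 = 0.6631.

Power ≈ 0.663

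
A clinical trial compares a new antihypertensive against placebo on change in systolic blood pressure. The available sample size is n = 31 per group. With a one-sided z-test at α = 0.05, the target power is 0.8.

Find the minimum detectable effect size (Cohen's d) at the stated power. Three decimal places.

d ≈ 0.632

Required noncentrality: δ = z_{0.05} + z_{0.20} = 1.645 + 0.842 = 2.486.
δ = d·√(n/2) ⇒ d = δ/√(n/2) = 2.486/√(31/2) = 0.6316.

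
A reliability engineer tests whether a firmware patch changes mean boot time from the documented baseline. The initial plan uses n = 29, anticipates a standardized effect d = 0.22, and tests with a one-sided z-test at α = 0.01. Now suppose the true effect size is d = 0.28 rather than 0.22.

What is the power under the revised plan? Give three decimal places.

With d = 0.28: δ = d·√n = 0.28 × √29 = 1.5078. Critical value z_{0.01} = 2.326.
Revised power = Φ(δ − 2.326) = Φ(-0.819) = 0.2065.

Power ≈ 0.207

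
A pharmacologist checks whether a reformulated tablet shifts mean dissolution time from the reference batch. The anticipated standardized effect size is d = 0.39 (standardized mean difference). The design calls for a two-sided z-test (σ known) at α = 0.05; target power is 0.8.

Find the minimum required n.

Set Φ(δ − 1.960) = 0.8; then δ − 1.960 = Φ⁻¹(0.8) = 0.842, giving δ = 2.802.
(Ignoring the negligible lower-tail rejection probability gives the usual closed-form inversion.)
δ = d·√n ⇒ n = (δ/d)² = (2.802 / 0.39)² = 51.60.
Rounding up, n = 52.

n = 52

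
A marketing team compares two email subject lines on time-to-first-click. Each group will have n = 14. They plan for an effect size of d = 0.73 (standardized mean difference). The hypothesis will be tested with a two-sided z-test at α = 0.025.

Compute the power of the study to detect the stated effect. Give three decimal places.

Noncentrality parameter: λ = d·√(n/2) = 0.73 × √(14/2) = 1.9314
Critical value for a two-sided test at α = 0.025: z_{α/2} = 2.241.
Power = Φ(λ − 2.241) + Φ(−λ − 2.241) = Φ(-0.310) + Φ(-4.173) = 0.3783 + 0.0000 = 0.3783.

Power ≈ 0.378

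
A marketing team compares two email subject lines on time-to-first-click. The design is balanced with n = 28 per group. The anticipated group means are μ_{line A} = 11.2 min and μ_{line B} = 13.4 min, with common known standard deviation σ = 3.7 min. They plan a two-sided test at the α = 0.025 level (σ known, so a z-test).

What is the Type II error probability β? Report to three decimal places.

Standardized effect: d = |μ_{line A} − μ_{line B}| / σ = |11.2 − 13.4| / 3.7 = 0.5946
Noncentrality parameter: δ = d·√(n/2) = 0.5946 × √(28/2) = 2.2248
Two-sided α = 0.025 → critical value z_{0.0125} = 2.241.
Power = Φ(δ − 2.241) + Φ(−δ − 2.241) = Φ(-0.017) + Φ(-4.466) = 0.4934 + 0.0000 = 0.4934.
Type II error: β = 1 − power = 1 − 0.4934 = 0.5066.

β ≈ 0.507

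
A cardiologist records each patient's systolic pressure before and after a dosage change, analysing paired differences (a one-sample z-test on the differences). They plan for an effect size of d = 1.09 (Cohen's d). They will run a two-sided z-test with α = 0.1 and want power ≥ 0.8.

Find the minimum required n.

Set Φ(δ − 1.645) = 0.8; then δ − 1.645 = Φ⁻¹(0.8) = 0.842, giving δ = 2.486.
(Ignoring the negligible lower-tail rejection probability gives the usual closed-form inversion.)
δ = d·√n ⇒ n = (δ/d)² = (2.486 / 1.09)² = 5.20.
Rounding up, n = 6.

n = 6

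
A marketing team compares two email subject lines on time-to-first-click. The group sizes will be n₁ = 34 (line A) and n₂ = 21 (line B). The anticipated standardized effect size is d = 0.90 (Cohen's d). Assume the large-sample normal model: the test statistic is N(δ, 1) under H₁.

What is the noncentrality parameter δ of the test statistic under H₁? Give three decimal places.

δ = d / √(1/n₁ + 1/n₂) = 0.90 / √(1/34 + 1/21) = 3.2427

δ ≈ 3.243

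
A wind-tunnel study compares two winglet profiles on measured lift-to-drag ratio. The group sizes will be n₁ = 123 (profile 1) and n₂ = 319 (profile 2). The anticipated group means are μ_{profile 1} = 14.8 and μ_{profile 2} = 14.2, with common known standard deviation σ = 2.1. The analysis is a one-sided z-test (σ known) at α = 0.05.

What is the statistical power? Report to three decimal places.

Power ≈ 0.852

Standardized effect: d = |μ_{profile 1} − μ_{profile 2}| / σ = |14.8 − 14.2| / 2.1 = 0.2857
Noncentrality parameter: δ = d / √(1/n₁ + 1/n₂) = 0.2857 / √(1/123 + 1/319) = 2.6920
Critical value for a one-sided test at α = 0.05: z_α = 1.645.
Power = P(Z > 1.645 − δ) = Φ(1.047) = 0.8525.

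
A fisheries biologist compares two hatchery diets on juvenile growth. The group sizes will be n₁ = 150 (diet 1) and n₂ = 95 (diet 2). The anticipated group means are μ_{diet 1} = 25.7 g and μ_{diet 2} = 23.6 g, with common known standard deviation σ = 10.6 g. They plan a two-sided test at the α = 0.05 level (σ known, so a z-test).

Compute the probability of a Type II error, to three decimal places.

Standardized effect: d = |μ_{diet 1} − μ_{diet 2}| / σ = |25.7 − 23.6| / 10.6 = 0.1981
Noncentrality parameter: δ = d / √(1/n₁ + 1/n₂) = 0.1981 / √(1/150 + 1/95) = 1.5109
Two-sided α = 0.05 → critical value z_{0.025} = 1.960.
Power = Φ(δ − 1.960) + Φ(−δ − 1.960) = Φ(-0.449) + Φ(-3.471) = 0.3267 + 0.0003 = 0.3270.
Type II error: β = 1 − power = 1 − 0.3270 = 0.6730.

β ≈ 0.673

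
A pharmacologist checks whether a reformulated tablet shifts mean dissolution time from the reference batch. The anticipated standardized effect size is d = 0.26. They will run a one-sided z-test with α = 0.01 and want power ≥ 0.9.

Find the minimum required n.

Set Φ(δ − 2.326) = 0.9; then δ − 2.326 = Φ⁻¹(0.9) = 1.282, giving δ = 3.608.
δ = d·√n ⇒ n = (δ/d)² = (3.608 / 0.26)² = 192.56.
Rounding up, n = 193.

n = 193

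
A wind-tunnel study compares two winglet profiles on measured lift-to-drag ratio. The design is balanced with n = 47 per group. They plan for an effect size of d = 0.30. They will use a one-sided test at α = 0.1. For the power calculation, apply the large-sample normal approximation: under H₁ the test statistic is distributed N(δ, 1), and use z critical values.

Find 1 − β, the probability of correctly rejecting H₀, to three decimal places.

Noncentrality parameter: δ = d·√(n/2) = 0.30 × √(47/2) = 1.4543
One-sided α = 0.1 → critical value z_{0.1} = 1.282.
Power = Φ(δ − 1.282) = Φ(0.173) = 0.5686.

Power ≈ 0.569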